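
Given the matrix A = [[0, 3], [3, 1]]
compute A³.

[[9, 30], [30, 19]]

A² = [[9, 3], [3, 10]]
A³ = [[9, 30], [30, 19]]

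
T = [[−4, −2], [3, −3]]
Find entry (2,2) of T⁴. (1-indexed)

−285

T² = [[10, 14], [−21, 3]]
T³ = [[2, −62], [93, 33]]
T⁴ = [[−194, 182], [−273, −285]]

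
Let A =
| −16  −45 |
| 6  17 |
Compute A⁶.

[[−314, −945], [126, 379]]

tr A = 1 and det A = −2, so the characteristic polynomial is λ² − (1)λ + (−2) with roots 2 and −1.
Eigenvectors give P = [[−5, −3], [2, 1]] with P⁻¹ = [[1, 3], [−2, −5]], and A = P·diag(2, −1)·P⁻¹.
Then A⁶ = P·diag(64, 1)·P⁻¹ = [[−320, −3], [128, 1]] · [[1, 3], [−2, −5]] = [[−314, −945], [126, 379]].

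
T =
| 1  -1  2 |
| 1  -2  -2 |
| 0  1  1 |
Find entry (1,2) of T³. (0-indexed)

0

T² = [[0, 3, 6], [-1, 1, 4], [1, -1, -1]]
T³ = [[3, 0, 0], [0, 3, 0], [0, 0, 3]]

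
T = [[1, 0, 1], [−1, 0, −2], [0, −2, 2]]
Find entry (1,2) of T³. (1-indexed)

T² = [[1, −2, 3], [−1, 4, −5], [2, −4, 8]]
T³ = [[3, −6, 11], [−5, 10, −19], [6, −16, 26]]

−6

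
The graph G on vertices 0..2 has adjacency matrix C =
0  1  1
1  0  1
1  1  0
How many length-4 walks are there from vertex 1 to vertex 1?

The number of length-4 walks from vertex 1 to vertex 1 is entry (1,1) of C^4, where C is the adjacency matrix.
C^2 = [[2, 1, 1], [1, 2, 1], [1, 1, 2]]
C^3 = [[2, 3, 3], [3, 2, 3], [3, 3, 2]]
C^4 = [[6, 5, 5], [5, 6, 5], [5, 5, 6]]

6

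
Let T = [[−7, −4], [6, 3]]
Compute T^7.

[[−6559, −4372], [6558, 4371]]

tr T = −4 and det T = 3, so the characteristic polynomial is λ² − (−4)λ + (3) with roots −1 and −3.
Eigenvectors give P = [[−2, −1], [3, 1]] with P⁻¹ = [[1, 1], [−3, −2]], and T = P·diag(−1, −3)·P⁻¹.
Then T^7 = P·diag(−1, −2187)·P⁻¹ = [[2, 2187], [−3, −2187]] · [[1, 1], [−3, −2]] = [[−6559, −4372], [6558, 4371]].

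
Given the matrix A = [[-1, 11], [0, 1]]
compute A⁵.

[[-1, 11], [0, 1]]

A² = I (check: tr A = 0 and det A = -1), so A⁵ = A since 5 is odd.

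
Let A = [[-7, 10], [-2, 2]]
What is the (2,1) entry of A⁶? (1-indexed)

tr A = -5 and det A = 6, so the characteristic polynomial is λ² − (-5)λ + (6) with roots -2 and -3.
Eigenvectors give P = [[-2, 5], [-1, 2]] with P⁻¹ = [[2, -5], [1, -2]], and A = P·diag(-2, -3)·P⁻¹.
Then A⁶ = P·diag(64, 729)·P⁻¹ = [[-128, 3645], [-64, 1458]] · [[2, -5], [1, -2]] = [[3389, -6650], [1330, -2596]].

1330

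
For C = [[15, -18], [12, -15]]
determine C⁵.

tr C = 0 and det C = -9, so the characteristic polynomial is λ² − (0)λ + (-9) with roots -3 and 3.
Eigenvectors give P = [[1, 3], [1, 2]] with P⁻¹ = [[-2, 3], [1, -1]], and C = P·diag(-3, 3)·P⁻¹.
Then C⁵ = P·diag(-243, 243)·P⁻¹ = [[-243, 729], [-243, 486]] · [[-2, 3], [1, -1]] = [[1215, -1458], [972, -1215]].

[[1215, -1458], [972, -1215]]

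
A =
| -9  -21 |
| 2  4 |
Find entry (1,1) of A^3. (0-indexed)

106

tr A = -5 and det A = 6, so the characteristic polynomial is λ² − (-5)λ + (6) with roots -2 and -3.
Eigenvectors give P = [[3, -7], [-1, 2]] with P⁻¹ = [[-2, -7], [-1, -3]], and A = P·diag(-2, -3)·P⁻¹.
Then A^3 = P·diag(-8, -27)·P⁻¹ = [[-24, 189], [8, -54]] · [[-2, -7], [-1, -3]] = [[-141, -399], [38, 106]].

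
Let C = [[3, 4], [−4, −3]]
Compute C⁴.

[[49, 0], [0, 49]]

C² = [[−7, 0], [0, −7]]
C³ = [[−21, −28], [28, 21]]
C⁴ = [[49, 0], [0, 49]]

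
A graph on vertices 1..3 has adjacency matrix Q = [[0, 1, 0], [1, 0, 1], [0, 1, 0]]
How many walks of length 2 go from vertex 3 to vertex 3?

1

The number of length-2 walks from vertex 3 to vertex 3 is entry (3,3) of Q^2, where Q is the adjacency matrix.
Q^2 = [[1, 0, 1], [0, 2, 0], [1, 0, 1]]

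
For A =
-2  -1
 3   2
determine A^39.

[[-2, -1], [3, 2]]

A² = I (check: tr A = 0 and det A = -1), so A^39 = A since 39 is odd.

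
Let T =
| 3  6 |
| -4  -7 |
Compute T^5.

tr T = -4 and det T = 3, so the characteristic polynomial is λ² − (-4)λ + (3) with roots -3 and -1.
Eigenvectors give P = [[1, 3], [-1, -2]] with P⁻¹ = [[-2, -3], [1, 1]], and T = P·diag(-3, -1)·P⁻¹.
Then T^5 = P·diag(-243, -1)·P⁻¹ = [[-243, -3], [243, 2]] · [[-2, -3], [1, 1]] = [[483, 726], [-484, -727]].

[[483, 726], [-484, -727]]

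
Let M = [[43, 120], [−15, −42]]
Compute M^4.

tr M = 1 and det M = −6, so the characteristic polynomial is λ² − (1)λ + (−6) with roots −2 and 3.
Eigenvectors give P = [[−8, 3], [3, −1]] with P⁻¹ = [[1, 3], [3, 8]], and M = P·diag(−2, 3)·P⁻¹.
Then M^4 = P·diag(16, 81)·P⁻¹ = [[−128, 243], [48, −81]] · [[1, 3], [3, 8]] = [[601, 1560], [−195, −504]].

[[601, 1560], [−195, −504]]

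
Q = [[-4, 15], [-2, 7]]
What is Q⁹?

tr Q = 3 and det Q = 2, so the characteristic polynomial is λ² − (3)λ + (2) with roots 1 and 2.
Eigenvectors give P = [[3, -5], [1, -2]] with P⁻¹ = [[2, -5], [1, -3]], and Q = P·diag(1, 2)·P⁻¹.
Then Q⁹ = P·diag(1, 512)·P⁻¹ = [[3, -2560], [1, -1024]] · [[2, -5], [1, -3]] = [[-2554, 7665], [-1022, 3067]].

[[-2554, 7665], [-1022, 3067]]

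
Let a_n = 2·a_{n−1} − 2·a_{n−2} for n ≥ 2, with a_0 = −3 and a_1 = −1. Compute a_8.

−48

With companion matrix B = [[2, −2], [1, 0]], [a_n, a_{n−1}]ᵀ = B·[a_{n−1}, a_{n−2}]ᵀ, so [a_8, a_7]ᵀ = B⁷·[a_1, a_0]ᵀ.
B⁷ = [[0, 16], [−8, 16]], giving [a_8, a_7]ᵀ = [[−48], [−40]].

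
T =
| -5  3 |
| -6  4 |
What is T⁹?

tr T = -1 and det T = -2, so the characteristic polynomial is λ² − (-1)λ + (-2) with roots 1 and -2.
Eigenvectors give P = [[-1, 1], [-2, 1]] with P⁻¹ = [[1, -1], [2, -1]], and T = P·diag(1, -2)·P⁻¹.
Then T⁹ = P·diag(1, -512)·P⁻¹ = [[-1, -512], [-2, -512]] · [[1, -1], [2, -1]] = [[-1025, 513], [-1026, 514]].

[[-1025, 513], [-1026, 514]]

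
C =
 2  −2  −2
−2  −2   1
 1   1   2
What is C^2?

[[6, −2, −10], [1, 9, 4], [2, −2, 3]]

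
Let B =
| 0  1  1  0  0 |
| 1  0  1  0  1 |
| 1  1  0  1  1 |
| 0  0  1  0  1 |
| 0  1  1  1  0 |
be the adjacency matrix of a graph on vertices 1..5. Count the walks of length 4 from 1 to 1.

11

The number of length-4 walks from vertex 1 to vertex 1 is entry (1,1) of B^4, where B is the adjacency matrix.
B^2 = [[2, 1, 1, 1, 2], [1, 3, 2, 2, 1], [1, 2, 4, 1, 2], [1, 2, 1, 2, 1], [2, 1, 2, 1, 3]]
B^3 = [[2, 5, 6, 3, 3], [5, 4, 7, 3, 7], [6, 7, 6, 6, 7], [3, 3, 6, 2, 5], [3, 7, 7, 5, 4]]
B^4 = [[11, 11, 13, 9, 14], [11, 19, 19, 14, 14], [13, 19, 26, 13, 19], [9, 14, 13, 11, 11], [14, 14, 19, 11, 19]]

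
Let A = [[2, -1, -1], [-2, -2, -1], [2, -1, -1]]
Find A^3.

[[6, -6, -5], [-8, -17, -10], [6, -6, -5]]

A^2 = [[4, 1, 0], [-2, 7, 5], [4, 1, 0]]
A^3 = [[6, -6, -5], [-8, -17, -10], [6, -6, -5]]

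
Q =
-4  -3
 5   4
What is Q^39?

[[-4, -3], [5, 4]]

Q² = I (check: tr Q = 0 and det Q = -1), so Q^39 = Q since 39 is odd.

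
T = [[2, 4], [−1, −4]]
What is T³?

[[8, 32], [−8, −40]]

T² = [[0, −8], [2, 12]]
T³ = [[8, 32], [−8, −40]]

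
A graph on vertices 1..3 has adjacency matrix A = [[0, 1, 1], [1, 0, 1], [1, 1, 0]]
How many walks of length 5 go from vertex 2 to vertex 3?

11

The number of length-5 walks from vertex 2 to vertex 3 is entry (2,3) of A^5, where A is the adjacency matrix.
A^2 = [[2, 1, 1], [1, 2, 1], [1, 1, 2]]
A^3 = [[2, 3, 3], [3, 2, 3], [3, 3, 2]]
A^4 = [[6, 5, 5], [5, 6, 5], [5, 5, 6]]
A^5 = [[10, 11, 11], [11, 10, 11], [11, 11, 10]]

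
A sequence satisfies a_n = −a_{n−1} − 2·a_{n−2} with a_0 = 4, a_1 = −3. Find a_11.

With companion matrix M = [[−1, −2], [1, 0]], [a_n, a_{n−1}]ᵀ = M·[a_{n−1}, a_{n−2}]ᵀ, so [a_11, a_10]ᵀ = M¹⁰·[a_1, a_0]ᵀ.
M¹⁰ = [[23, −22], [11, 34]], giving [a_11, a_10]ᵀ = [[−157], [103]].

−157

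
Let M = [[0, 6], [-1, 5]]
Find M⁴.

[[-114, 390], [-65, 211]]

tr M = 5 and det M = 6, so the characteristic polynomial is λ² − (5)λ + (6) with roots 2 and 3.
Eigenvectors give P = [[3, -2], [1, -1]] with P⁻¹ = [[1, -2], [1, -3]], and M = P·diag(2, 3)·P⁻¹.
Then M⁴ = P·diag(16, 81)·P⁻¹ = [[48, -162], [16, -81]] · [[1, -2], [1, -3]] = [[-114, 390], [-65, 211]].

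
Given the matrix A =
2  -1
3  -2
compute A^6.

A² = I (check: tr A = 0 and det A = -1), so A^6 = I since 6 is even.

[[1, 0], [0, 1]]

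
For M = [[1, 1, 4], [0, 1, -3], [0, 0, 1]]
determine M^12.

M = I + N where N = [[0, 1, 4], [0, 0, -3], [0, 0, 0]] is strictly upper-triangular, so N^3 = 0.
(I + N)^12 = I + 12·N + 66·N^2 = [[1, 12, -150], [0, 1, -36], [0, 0, 1]].

[[1, 12, -150], [0, 1, -36], [0, 0, 1]]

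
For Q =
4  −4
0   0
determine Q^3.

[[64, −64], [0, 0]]

Q^2 = [[16, −16], [0, 0]]
Q^3 = [[64, −64], [0, 0]]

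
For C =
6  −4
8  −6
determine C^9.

tr C = 0 and det C = −4, so the characteristic polynomial is λ² − (0)λ + (−4) with roots −2 and 2.
Eigenvectors give P = [[−1, 1], [−2, 1]] with P⁻¹ = [[1, −1], [2, −1]], and C = P·diag(−2, 2)·P⁻¹.
Then C^9 = P·diag(−512, 512)·P⁻¹ = [[512, 512], [1024, 512]] · [[1, −1], [2, −1]] = [[1536, −1024], [2048, −1536]].

[[1536, −1024], [2048, −1536]]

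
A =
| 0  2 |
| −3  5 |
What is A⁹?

tr A = 5 and det A = 6, so the characteristic polynomial is λ² − (5)λ + (6) with roots 3 and 2.
Eigenvectors give P = [[−2, 1], [−3, 1]] with P⁻¹ = [[1, −1], [3, −2]], and A = P·diag(3, 2)·P⁻¹.
Then A⁹ = P·diag(19683, 512)·P⁻¹ = [[−39366, 512], [−59049, 512]] · [[1, −1], [3, −2]] = [[−37830, 38342], [−57513, 58025]].

[[−37830, 38342], [−57513, 58025]]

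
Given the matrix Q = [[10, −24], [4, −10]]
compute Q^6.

[[64, 0], [0, 64]]

tr Q = 0 and det Q = −4, so the characteristic polynomial is λ² − (0)λ + (−4) with roots 2 and −2.
Eigenvectors give P = [[3, 2], [1, 1]] with P⁻¹ = [[1, −2], [−1, 3]], and Q = P·diag(2, −2)·P⁻¹.
Then Q^6 = P·diag(64, 64)·P⁻¹ = [[192, 128], [64, 64]] · [[1, −2], [−1, 3]] = [[64, 0], [0, 64]].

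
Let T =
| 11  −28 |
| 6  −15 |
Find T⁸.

[[−39359, 91840], [−19680, 45921]]

tr T = −4 and det T = 3, so the characteristic polynomial is λ² − (−4)λ + (3) with roots −3 and −1.
Eigenvectors give P = [[2, 7], [1, 3]] with P⁻¹ = [[−3, 7], [1, −2]], and T = P·diag(−3, −1)·P⁻¹.
Then T⁸ = P·diag(6561, 1)·P⁻¹ = [[13122, 7], [6561, 3]] · [[−3, 7], [1, −2]] = [[−39359, 91840], [−19680, 45921]].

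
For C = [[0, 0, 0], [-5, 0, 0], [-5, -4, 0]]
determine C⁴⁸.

[[0, 0, 0], [0, 0, 0], [0, 0, 0]]

C is strictly triangular, hence nilpotent: C³ = 0, so C⁴⁸ = 0.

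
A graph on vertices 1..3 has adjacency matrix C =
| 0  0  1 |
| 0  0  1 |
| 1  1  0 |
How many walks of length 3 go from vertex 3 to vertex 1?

2

The number of length-3 walks from vertex 3 to vertex 1 is entry (3,1) of C^3, where C is the adjacency matrix.
C^2 = [[1, 1, 0], [1, 1, 0], [0, 0, 2]]
C^3 = [[0, 0, 2], [0, 0, 2], [2, 2, 0]]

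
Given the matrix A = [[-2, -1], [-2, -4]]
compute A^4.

A^2 = [[6, 6], [12, 18]]
A^3 = [[-24, -30], [-60, -84]]
A^4 = [[108, 144], [288, 396]]

[[108, 144], [288, 396]]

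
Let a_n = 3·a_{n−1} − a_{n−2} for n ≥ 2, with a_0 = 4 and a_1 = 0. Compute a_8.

With companion matrix C = [[3, −1], [1, 0]], [a_n, a_{n−1}]ᵀ = C·[a_{n−1}, a_{n−2}]ᵀ, so [a_8, a_7]ᵀ = C⁷·[a_1, a_0]ᵀ.
C⁷ = [[987, −377], [377, −144]], giving [a_8, a_7]ᵀ = [[−1508], [−576]].

−1508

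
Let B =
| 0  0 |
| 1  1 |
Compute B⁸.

B² = B (a projection; rank 1, trace 1), so B⁸ = B.

[[0, 0], [1, 1]]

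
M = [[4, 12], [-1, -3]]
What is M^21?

M² = M (a projection; rank 1, trace 1), so M^21 = M.

[[4, 12], [-1, -3]]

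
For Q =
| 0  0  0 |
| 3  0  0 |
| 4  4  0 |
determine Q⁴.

[[0, 0, 0], [0, 0, 0], [0, 0, 0]]

Q is strictly triangular, hence nilpotent: Q³ = 0, so Q⁴ = 0.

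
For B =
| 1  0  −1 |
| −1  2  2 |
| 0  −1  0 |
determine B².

[[1, 1, −1], [−3, 2, 5], [1, −2, −2]]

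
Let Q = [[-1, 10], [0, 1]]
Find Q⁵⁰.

Q² = I (check: tr Q = 0 and det Q = -1), so Q⁵⁰ = I since 50 is even.

[[1, 0], [0, 1]]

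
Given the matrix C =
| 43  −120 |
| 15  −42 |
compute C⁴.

tr C = 1 and det C = −6, so the characteristic polynomial is λ² − (1)λ + (−6) with roots −2 and 3.
Eigenvectors give P = [[−8, 3], [−3, 1]] with P⁻¹ = [[1, −3], [3, −8]], and C = P·diag(−2, 3)·P⁻¹.
Then C⁴ = P·diag(16, 81)·P⁻¹ = [[−128, 243], [−48, 81]] · [[1, −3], [3, −8]] = [[601, −1560], [195, −504]].

[[601, −1560], [195, −504]]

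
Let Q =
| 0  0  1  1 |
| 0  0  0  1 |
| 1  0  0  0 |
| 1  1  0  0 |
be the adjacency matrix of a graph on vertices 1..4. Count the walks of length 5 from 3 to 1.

5

The number of length-5 walks from vertex 3 to vertex 1 is entry (3,1) of Q^5, where Q is the adjacency matrix.
Q^2 = [[2, 1, 0, 0], [1, 1, 0, 0], [0, 0, 1, 1], [0, 0, 1, 2]]
Q^3 = [[0, 0, 2, 3], [0, 0, 1, 2], [2, 1, 0, 0], [3, 2, 0, 0]]
Q^4 = [[5, 3, 0, 0], [3, 2, 0, 0], [0, 0, 2, 3], [0, 0, 3, 5]]
Q^5 = [[0, 0, 5, 8], [0, 0, 3, 5], [5, 3, 0, 0], [8, 5, 0, 0]]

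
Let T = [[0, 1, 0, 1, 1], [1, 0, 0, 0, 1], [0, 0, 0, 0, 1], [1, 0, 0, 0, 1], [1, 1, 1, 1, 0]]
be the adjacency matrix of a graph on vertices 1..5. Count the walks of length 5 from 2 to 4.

20

The number of length-5 walks from vertex 2 to vertex 4 is entry (2,4) of T⁵, where T is the adjacency matrix.
T² = [[3, 1, 1, 1, 2], [1, 2, 1, 2, 1], [1, 1, 1, 1, 0], [1, 2, 1, 2, 1], [2, 1, 0, 1, 4]]
T³ = [[4, 5, 2, 5, 6], [5, 2, 1, 2, 6], [2, 1, 0, 1, 4], [5, 2, 1, 2, 6], [6, 6, 4, 6, 4]]
T⁴ = [[16, 10, 6, 10, 16], [10, 11, 6, 11, 10], [6, 6, 4, 6, 4], [10, 11, 6, 11, 10], [16, 10, 4, 10, 22]]
T⁵ = [[36, 32, 16, 32, 42], [32, 20, 10, 20, 38], [16, 10, 4, 10, 22], [32, 20, 10, 20, 38], [42, 38, 22, 38, 40]]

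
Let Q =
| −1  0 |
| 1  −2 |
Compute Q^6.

tr Q = −3 and det Q = 2, so the characteristic polynomial is λ² − (−3)λ + (2) with roots −2 and −1.
Eigenvectors give P = [[0, 1], [−1, 1]] with P⁻¹ = [[1, −1], [1, 0]], and Q = P·diag(−2, −1)·P⁻¹.
Then Q^6 = P·diag(64, 1)·P⁻¹ = [[0, 1], [−64, 1]] · [[1, −1], [1, 0]] = [[1, 0], [−63, 64]].

[[1, 0], [−63, 64]]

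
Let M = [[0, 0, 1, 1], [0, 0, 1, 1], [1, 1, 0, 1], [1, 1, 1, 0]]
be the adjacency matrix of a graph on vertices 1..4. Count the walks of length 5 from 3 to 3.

The number of length-5 walks from vertex 3 to vertex 3 is entry (3,3) of M^5, where M is the adjacency matrix.
M^2 = [[2, 2, 1, 1], [2, 2, 1, 1], [1, 1, 3, 2], [1, 1, 2, 3]]
M^3 = [[2, 2, 5, 5], [2, 2, 5, 5], [5, 5, 4, 5], [5, 5, 5, 4]]
M^4 = [[10, 10, 9, 9], [10, 10, 9, 9], [9, 9, 15, 14], [9, 9, 14, 15]]
M^5 = [[18, 18, 29, 29], [18, 18, 29, 29], [29, 29, 32, 33], [29, 29, 33, 32]]

32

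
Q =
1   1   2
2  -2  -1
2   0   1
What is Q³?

[[11, 9, 18], [18, -16, -9], [18, 0, 11]]

Q² = [[7, -1, 3], [-4, 6, 5], [4, 2, 5]]
Q³ = [[11, 9, 18], [18, -16, -9], [18, 0, 11]]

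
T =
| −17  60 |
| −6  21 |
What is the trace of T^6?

730

tr T = 4 and det T = 3, so the characteristic polynomial is λ² − (4)λ + (3) with roots 3 and 1.
Eigenvectors give P = [[3, 10], [1, 3]] with P⁻¹ = [[−3, 10], [1, −3]], and T = P·diag(3, 1)·P⁻¹.
Then T^6 = P·diag(729, 1)·P⁻¹ = [[2187, 10], [729, 3]] · [[−3, 10], [1, −3]] = [[−6551, 21840], [−2184, 7281]].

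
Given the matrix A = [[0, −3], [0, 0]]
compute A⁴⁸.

[[0, 0], [0, 0]]

A is strictly triangular, hence nilpotent: A² = 0, so A⁴⁸ = 0.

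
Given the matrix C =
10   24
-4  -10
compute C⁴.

[[16, 0], [0, 16]]

tr C = 0 and det C = -4, so the characteristic polynomial is λ² − (0)λ + (-4) with roots -2 and 2.
Eigenvectors give P = [[-2, -3], [1, 1]] with P⁻¹ = [[1, 3], [-1, -2]], and C = P·diag(-2, 2)·P⁻¹.
Then C⁴ = P·diag(16, 16)·P⁻¹ = [[-32, -48], [16, 16]] · [[1, 3], [-1, -2]] = [[16, 0], [0, 16]].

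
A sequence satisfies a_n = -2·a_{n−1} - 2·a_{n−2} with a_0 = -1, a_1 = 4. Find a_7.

With companion matrix Q = [[-2, -2], [1, 0]], [a_n, a_{n−1}]ᵀ = Q·[a_{n−1}, a_{n−2}]ᵀ, so [a_7, a_6]ᵀ = Q⁶·[a_1, a_0]ᵀ.
Q⁶ = [[-8, -16], [8, 8]], giving [a_7, a_6]ᵀ = [[-16], [24]].

-16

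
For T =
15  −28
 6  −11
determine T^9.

[[137775, −275548], [59046, −118091]]

tr T = 4 and det T = 3, so the characteristic polynomial is λ² − (4)λ + (3) with roots 1 and 3.
Eigenvectors give P = [[2, 7], [1, 3]] with P⁻¹ = [[−3, 7], [1, −2]], and T = P·diag(1, 3)·P⁻¹.
Then T^9 = P·diag(1, 19683)·P⁻¹ = [[2, 137781], [1, 59049]] · [[−3, 7], [1, −2]] = [[137775, −275548], [59046, −118091]].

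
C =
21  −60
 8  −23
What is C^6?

tr C = −2 and det C = −3, so the characteristic polynomial is λ² − (−2)λ + (−3) with roots 1 and −3.
Eigenvectors give P = [[3, −5], [1, −2]] with P⁻¹ = [[2, −5], [1, −3]], and C = P·diag(1, −3)·P⁻¹.
Then C^6 = P·diag(1, 729)·P⁻¹ = [[3, −3645], [1, −1458]] · [[2, −5], [1, −3]] = [[−3639, 10920], [−1456, 4369]].

[[−3639, 10920], [−1456, 4369]]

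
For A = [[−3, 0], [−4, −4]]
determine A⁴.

A² = [[9, 0], [28, 16]]
A³ = [[−27, 0], [−148, −64]]
A⁴ = [[81, 0], [700, 256]]

[[81, 0], [700, 256]]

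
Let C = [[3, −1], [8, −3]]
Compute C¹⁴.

[[1, 0], [0, 1]]

C² = I (check: tr C = 0 and det C = −1), so C¹⁴ = I since 14 is even.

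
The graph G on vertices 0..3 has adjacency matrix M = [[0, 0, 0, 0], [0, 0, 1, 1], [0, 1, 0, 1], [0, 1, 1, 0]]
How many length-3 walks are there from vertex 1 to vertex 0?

0

The number of length-3 walks from vertex 1 to vertex 0 is entry (1,0) of M³, where M is the adjacency matrix.
M² = [[0, 0, 0, 0], [0, 2, 1, 1], [0, 1, 2, 1], [0, 1, 1, 2]]
M³ = [[0, 0, 0, 0], [0, 2, 3, 3], [0, 3, 2, 3], [0, 3, 3, 2]]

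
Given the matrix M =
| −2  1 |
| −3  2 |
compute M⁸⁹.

M² = I (check: tr M = 0 and det M = −1), so M⁸⁹ = M since 89 is odd.

[[−2, 1], [−3, 2]]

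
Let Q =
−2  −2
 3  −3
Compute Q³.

[[34, −26], [39, 21]]

Q² = [[−2, 10], [−15, 3]]
Q³ = [[34, −26], [39, 21]]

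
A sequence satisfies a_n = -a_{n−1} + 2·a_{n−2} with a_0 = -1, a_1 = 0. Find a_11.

682

With companion matrix M = [[-1, 2], [1, 0]], [a_n, a_{n−1}]ᵀ = M·[a_{n−1}, a_{n−2}]ᵀ, so [a_11, a_10]ᵀ = M¹⁰·[a_1, a_0]ᵀ.
M¹⁰ = [[683, -682], [-341, 342]], giving [a_11, a_10]ᵀ = [[682], [-342]].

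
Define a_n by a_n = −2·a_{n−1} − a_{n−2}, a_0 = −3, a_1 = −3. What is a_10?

With companion matrix C = [[−2, −1], [1, 0]], [a_n, a_{n−1}]ᵀ = C·[a_{n−1}, a_{n−2}]ᵀ, so [a_10, a_9]ᵀ = C^9·[a_1, a_0]ᵀ.
C^9 = [[−10, −9], [9, 8]], giving [a_10, a_9]ᵀ = [[57], [−51]].

57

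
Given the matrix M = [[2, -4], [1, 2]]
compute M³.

[[-16, -32], [8, -16]]

M² = [[0, -16], [4, 0]]
M³ = [[-16, -32], [8, -16]]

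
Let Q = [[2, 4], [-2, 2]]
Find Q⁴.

[[-112, -128], [64, -112]]

Q² = [[-4, 16], [-8, -4]]
Q³ = [[-40, 16], [-8, -40]]
Q⁴ = [[-112, -128], [64, -112]]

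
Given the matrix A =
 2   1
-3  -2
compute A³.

[[2, 1], [-3, -2]]

A² = [[1, 0], [0, 1]]
A³ = [[2, 1], [-3, -2]]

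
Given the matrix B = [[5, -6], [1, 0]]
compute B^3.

[[65, -114], [19, -30]]

tr B = 5 and det B = 6, so the characteristic polynomial is λ² − (5)λ + (6) with roots 2 and 3.
Eigenvectors give P = [[2, 3], [1, 1]] with P⁻¹ = [[-1, 3], [1, -2]], and B = P·diag(2, 3)·P⁻¹.
Then B^3 = P·diag(8, 27)·P⁻¹ = [[16, 81], [8, 27]] · [[-1, 3], [1, -2]] = [[65, -114], [19, -30]].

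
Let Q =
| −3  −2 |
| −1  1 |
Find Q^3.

[[−37, −18], [−9, −1]]

Q^2 = [[11, 4], [2, 3]]
Q^3 = [[−37, −18], [−9, −1]]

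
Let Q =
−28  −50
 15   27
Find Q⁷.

tr Q = −1 and det Q = −6, so the characteristic polynomial is λ² − (−1)λ + (−6) with roots 2 and −3.
Eigenvectors give P = [[5, 2], [−3, −1]] with P⁻¹ = [[−1, −2], [3, 5]], and Q = P·diag(2, −3)·P⁻¹.
Then Q⁷ = P·diag(128, −2187)·P⁻¹ = [[640, −4374], [−384, 2187]] · [[−1, −2], [3, 5]] = [[−13762, −23150], [6945, 11703]].

[[−13762, −23150], [6945, 11703]]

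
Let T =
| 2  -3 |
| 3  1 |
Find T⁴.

T² = [[-5, -9], [9, -8]]
T³ = [[-37, 6], [-6, -35]]
T⁴ = [[-56, 117], [-117, -17]]

[[-56, 117], [-117, -17]]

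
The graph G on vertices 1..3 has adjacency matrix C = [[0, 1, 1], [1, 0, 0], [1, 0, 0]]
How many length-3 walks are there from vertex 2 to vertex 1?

The number of length-3 walks from vertex 2 to vertex 1 is entry (2,1) of C³, where C is the adjacency matrix.
C² = [[2, 0, 0], [0, 1, 1], [0, 1, 1]]
C³ = [[0, 2, 2], [2, 0, 0], [2, 0, 0]]

2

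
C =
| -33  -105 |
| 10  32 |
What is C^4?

[[471, 1365], [-130, -374]]

tr C = -1 and det C = -6, so the characteristic polynomial is λ² − (-1)λ + (-6) with roots 2 and -3.
Eigenvectors give P = [[3, 7], [-1, -2]] with P⁻¹ = [[-2, -7], [1, 3]], and C = P·diag(2, -3)·P⁻¹.
Then C^4 = P·diag(16, 81)·P⁻¹ = [[48, 567], [-16, -162]] · [[-2, -7], [1, 3]] = [[471, 1365], [-130, -374]].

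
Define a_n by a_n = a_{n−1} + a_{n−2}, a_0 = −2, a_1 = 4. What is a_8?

With companion matrix T = [[1, 1], [1, 0]], [a_n, a_{n−1}]ᵀ = T·[a_{n−1}, a_{n−2}]ᵀ, so [a_8, a_7]ᵀ = T⁷·[a_1, a_0]ᵀ.
T⁷ = [[21, 13], [13, 8]], giving [a_8, a_7]ᵀ = [[58], [36]].

58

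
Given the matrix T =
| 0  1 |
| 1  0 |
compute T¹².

T² = I (check: tr T = 0 and det T = −1), so T¹² = I since 12 is even.

[[1, 0], [0, 1]]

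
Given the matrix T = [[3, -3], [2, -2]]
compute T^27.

T² = T (a projection; rank 1, trace 1), so T^27 = T.

[[3, -3], [2, -2]]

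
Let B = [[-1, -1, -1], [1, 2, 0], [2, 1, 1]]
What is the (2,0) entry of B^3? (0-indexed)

-2

B^2 = [[-2, -2, 0], [1, 3, -1], [1, 1, -1]]
B^3 = [[0, -2, 2], [0, 4, -2], [-2, 0, -2]]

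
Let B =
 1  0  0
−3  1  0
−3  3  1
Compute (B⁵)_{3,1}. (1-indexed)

−105

B = I + N where N = [[0, 0, 0], [−3, 0, 0], [−3, 3, 0]] is strictly lower-triangular, so N³ = 0.
(I + N)⁵ = I + 5·N + 10·N² = [[1, 0, 0], [−15, 1, 0], [−105, 15, 1]].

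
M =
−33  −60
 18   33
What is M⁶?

tr M = 0 and det M = −9, so the characteristic polynomial is λ² − (0)λ + (−9) with roots 3 and −3.
Eigenvectors give P = [[−5, −2], [3, 1]] with P⁻¹ = [[1, 2], [−3, −5]], and M = P·diag(3, −3)·P⁻¹.
Then M⁶ = P·diag(729, 729)·P⁻¹ = [[−3645, −1458], [2187, 729]] · [[1, 2], [−3, −5]] = [[729, 0], [0, 729]].

[[729, 0], [0, 729]]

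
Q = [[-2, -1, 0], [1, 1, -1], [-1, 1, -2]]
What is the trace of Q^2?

5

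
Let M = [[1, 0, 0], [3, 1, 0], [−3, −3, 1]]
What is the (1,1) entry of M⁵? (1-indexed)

M = I + N where N = [[0, 0, 0], [3, 0, 0], [−3, −3, 0]] is strictly lower-triangular, so N³ = 0.
(I + N)⁵ = I + 5·N + 10·N² = [[1, 0, 0], [15, 1, 0], [−105, −15, 1]].

1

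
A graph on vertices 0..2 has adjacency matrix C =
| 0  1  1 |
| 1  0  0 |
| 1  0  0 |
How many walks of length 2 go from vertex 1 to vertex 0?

0

The number of length-2 walks from vertex 1 to vertex 0 is entry (1,0) of C^2, where C is the adjacency matrix.
C^2 = [[2, 0, 0], [0, 1, 1], [0, 1, 1]]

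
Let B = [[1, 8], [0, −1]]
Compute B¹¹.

[[1, 8], [0, −1]]

B² = I (check: tr B = 0 and det B = −1), so B¹¹ = B since 11 is odd.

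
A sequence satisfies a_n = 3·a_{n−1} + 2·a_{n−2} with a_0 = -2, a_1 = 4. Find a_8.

18064

With companion matrix A = [[3, 2], [1, 0]], [a_n, a_{n−1}]ᵀ = A·[a_{n−1}, a_{n−2}]ᵀ, so [a_8, a_7]ᵀ = A^7·[a_1, a_0]ᵀ.
A^7 = [[6279, 3526], [1763, 990]], giving [a_8, a_7]ᵀ = [[18064], [5072]].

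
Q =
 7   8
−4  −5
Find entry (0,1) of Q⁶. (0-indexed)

1456

tr Q = 2 and det Q = −3, so the characteristic polynomial is λ² − (2)λ + (−3) with roots 3 and −1.
Eigenvectors give P = [[−2, −1], [1, 1]] with P⁻¹ = [[−1, −1], [1, 2]], and Q = P·diag(3, −1)·P⁻¹.
Then Q⁶ = P·diag(729, 1)·P⁻¹ = [[−1458, −1], [729, 1]] · [[−1, −1], [1, 2]] = [[1457, 1456], [−728, −727]].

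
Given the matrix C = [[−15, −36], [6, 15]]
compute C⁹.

tr C = 0 and det C = −9, so the characteristic polynomial is λ² − (0)λ + (−9) with roots −3 and 3.
Eigenvectors give P = [[3, −2], [−1, 1]] with P⁻¹ = [[1, 2], [1, 3]], and C = P·diag(−3, 3)·P⁻¹.
Then C⁹ = P·diag(−19683, 19683)·P⁻¹ = [[−59049, −39366], [19683, 19683]] · [[1, 2], [1, 3]] = [[−98415, −236196], [39366, 98415]].

[[−98415, −236196], [39366, 98415]]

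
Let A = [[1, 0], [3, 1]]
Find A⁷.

A = I + N where N = [[0, 0], [3, 0]] is strictly lower-triangular, so N² = 0.
(I + N)⁷ = I + 7·N = [[1, 0], [21, 1]].

[[1, 0], [21, 1]]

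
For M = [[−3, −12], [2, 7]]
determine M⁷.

[[−4371, −13116], [2186, 6559]]

tr M = 4 and det M = 3, so the characteristic polynomial is λ² − (4)λ + (3) with roots 1 and 3.
Eigenvectors give P = [[−3, −2], [1, 1]] with P⁻¹ = [[−1, −2], [1, 3]], and M = P·diag(1, 3)·P⁻¹.
Then M⁷ = P·diag(1, 2187)·P⁻¹ = [[−3, −4374], [1, 2187]] · [[−1, −2], [1, 3]] = [[−4371, −13116], [2186, 6559]].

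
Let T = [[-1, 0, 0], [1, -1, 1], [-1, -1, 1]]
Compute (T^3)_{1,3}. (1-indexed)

T^2 = [[1, 0, 0], [-3, 0, 0], [-1, 0, 0]]
T^3 = [[-1, 0, 0], [3, 0, 0], [1, 0, 0]]

0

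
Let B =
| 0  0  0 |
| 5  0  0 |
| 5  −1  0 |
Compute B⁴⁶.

B is strictly triangular, hence nilpotent: B³ = 0, so B⁴⁶ = 0.

[[0, 0, 0], [0, 0, 0], [0, 0, 0]]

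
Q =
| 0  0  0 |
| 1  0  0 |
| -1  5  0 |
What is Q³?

[[0, 0, 0], [0, 0, 0], [0, 0, 0]]

Q is strictly triangular, hence nilpotent: Q³ = 0, so Q³ = 0.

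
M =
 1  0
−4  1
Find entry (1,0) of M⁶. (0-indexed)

M = I + N where N = [[0, 0], [−4, 0]] is strictly lower-triangular, so N² = 0.
(I + N)⁶ = I + 6·N = [[1, 0], [−24, 1]].

−24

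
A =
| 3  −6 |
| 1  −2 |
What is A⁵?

[[3, −6], [1, −2]]

A² = A (a projection; rank 1, trace 1), so A⁵ = A.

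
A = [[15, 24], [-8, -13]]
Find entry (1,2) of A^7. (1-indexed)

tr A = 2 and det A = -3, so the characteristic polynomial is λ² − (2)λ + (-3) with roots 3 and -1.
Eigenvectors give P = [[-2, -3], [1, 2]] with P⁻¹ = [[-2, -3], [1, 2]], and A = P·diag(3, -1)·P⁻¹.
Then A^7 = P·diag(2187, -1)·P⁻¹ = [[-4374, 3], [2187, -2]] · [[-2, -3], [1, 2]] = [[8751, 13128], [-4376, -6565]].

13128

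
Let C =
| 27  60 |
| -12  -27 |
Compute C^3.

tr C = 0 and det C = -9, so the characteristic polynomial is λ² − (0)λ + (-9) with roots 3 and -3.
Eigenvectors give P = [[5, 2], [-2, -1]] with P⁻¹ = [[1, 2], [-2, -5]], and C = P·diag(3, -3)·P⁻¹.
Then C^3 = P·diag(27, -27)·P⁻¹ = [[135, -54], [-54, 27]] · [[1, 2], [-2, -5]] = [[243, 540], [-108, -243]].

[[243, 540], [-108, -243]]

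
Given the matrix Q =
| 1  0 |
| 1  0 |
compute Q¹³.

[[1, 0], [1, 0]]

Q² = Q (a projection; rank 1, trace 1), so Q¹³ = Q.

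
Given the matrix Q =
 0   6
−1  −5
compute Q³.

tr Q = −5 and det Q = 6, so the characteristic polynomial is λ² − (−5)λ + (6) with roots −2 and −3.
Eigenvectors give P = [[−3, −2], [1, 1]] with P⁻¹ = [[−1, −2], [1, 3]], and Q = P·diag(−2, −3)·P⁻¹.
Then Q³ = P·diag(−8, −27)·P⁻¹ = [[24, 54], [−8, −27]] · [[−1, −2], [1, 3]] = [[30, 114], [−19, −65]].

[[30, 114], [−19, −65]]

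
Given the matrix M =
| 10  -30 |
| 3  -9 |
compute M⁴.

M² = M (a projection; rank 1, trace 1), so M⁴ = M.

[[10, -30], [3, -9]]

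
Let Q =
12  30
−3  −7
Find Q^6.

tr Q = 5 and det Q = 6, so the characteristic polynomial is λ² − (5)λ + (6) with roots 3 and 2.
Eigenvectors give P = [[10, −3], [−3, 1]] with P⁻¹ = [[1, 3], [3, 10]], and Q = P·diag(3, 2)·P⁻¹.
Then Q^6 = P·diag(729, 64)·P⁻¹ = [[7290, −192], [−2187, 64]] · [[1, 3], [3, 10]] = [[6714, 19950], [−1995, −5921]].

[[6714, 19950], [−1995, −5921]]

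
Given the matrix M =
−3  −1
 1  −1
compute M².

[[8, 4], [−4, 0]]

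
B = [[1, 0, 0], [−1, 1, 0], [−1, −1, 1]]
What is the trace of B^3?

3

B = I + N where N = [[0, 0, 0], [−1, 0, 0], [−1, −1, 0]] is strictly lower-triangular, so N^3 = 0.
(I + N)^3 = I + 3·N + 3·N^2 = [[1, 0, 0], [−3, 1, 0], [0, −3, 1]].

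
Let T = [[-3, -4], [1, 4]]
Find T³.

T² = [[5, -4], [1, 12]]
T³ = [[-19, -36], [9, 44]]

[[-19, -36], [9, 44]]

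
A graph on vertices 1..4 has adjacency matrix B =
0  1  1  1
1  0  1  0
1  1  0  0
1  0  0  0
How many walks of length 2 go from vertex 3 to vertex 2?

The number of length-2 walks from vertex 3 to vertex 2 is entry (3,2) of B², where B is the adjacency matrix.
B² = [[3, 1, 1, 0], [1, 2, 1, 1], [1, 1, 2, 1], [0, 1, 1, 1]]

1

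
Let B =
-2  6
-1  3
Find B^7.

B² = B (a projection; rank 1, trace 1), so B^7 = B.

[[-2, 6], [-1, 3]]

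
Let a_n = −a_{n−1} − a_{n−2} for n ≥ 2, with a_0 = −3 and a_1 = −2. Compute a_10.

−2

With companion matrix C = [[−1, −1], [1, 0]], [a_n, a_{n−1}]ᵀ = C·[a_{n−1}, a_{n−2}]ᵀ, so [a_10, a_9]ᵀ = C⁹·[a_1, a_0]ᵀ.
C⁹ = [[1, 0], [0, 1]], giving [a_10, a_9]ᵀ = [[−2], [−3]].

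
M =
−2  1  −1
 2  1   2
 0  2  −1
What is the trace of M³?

M² = [[6, −3, 5], [−2, 7, −2], [4, 0, 5]]
M³ = [[−18, 13, −17], [18, 1, 18], [−8, 14, −9]]

−26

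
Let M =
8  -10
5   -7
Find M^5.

[[518, -550], [275, -307]]

tr M = 1 and det M = -6, so the characteristic polynomial is λ² − (1)λ + (-6) with roots -2 and 3.
Eigenvectors give P = [[-1, 2], [-1, 1]] with P⁻¹ = [[1, -2], [1, -1]], and M = P·diag(-2, 3)·P⁻¹.
Then M^5 = P·diag(-32, 243)·P⁻¹ = [[32, 486], [32, 243]] · [[1, -2], [1, -1]] = [[518, -550], [275, -307]].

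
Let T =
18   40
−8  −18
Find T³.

tr T = 0 and det T = −4, so the characteristic polynomial is λ² − (0)λ + (−4) with roots 2 and −2.
Eigenvectors give P = [[5, 2], [−2, −1]] with P⁻¹ = [[1, 2], [−2, −5]], and T = P·diag(2, −2)·P⁻¹.
Then T³ = P·diag(8, −8)·P⁻¹ = [[40, −16], [−16, 8]] · [[1, 2], [−2, −5]] = [[72, 160], [−32, −72]].

[[72, 160], [−32, −72]]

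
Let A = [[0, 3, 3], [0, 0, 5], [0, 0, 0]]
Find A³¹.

[[0, 0, 0], [0, 0, 0], [0, 0, 0]]

A is strictly triangular, hence nilpotent: A³ = 0, so A³¹ = 0.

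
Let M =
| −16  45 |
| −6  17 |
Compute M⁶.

tr M = 1 and det M = −2, so the characteristic polynomial is λ² − (1)λ + (−2) with roots −1 and 2.
Eigenvectors give P = [[3, −5], [1, −2]] with P⁻¹ = [[2, −5], [1, −3]], and M = P·diag(−1, 2)·P⁻¹.
Then M⁶ = P·diag(1, 64)·P⁻¹ = [[3, −320], [1, −128]] · [[2, −5], [1, −3]] = [[−314, 945], [−126, 379]].

[[−314, 945], [−126, 379]]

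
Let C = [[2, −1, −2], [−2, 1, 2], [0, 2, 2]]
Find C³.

C² = [[6, −7, −10], [−6, 7, 10], [−4, 6, 8]]
C³ = [[26, −33, −46], [−26, 33, 46], [−20, 26, 36]]

[[26, −33, −46], [−26, 33, 46], [−20, 26, 36]]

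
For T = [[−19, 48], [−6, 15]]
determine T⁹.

[[−177139, 472368], [−59046, 157455]]

tr T = −4 and det T = 3, so the characteristic polynomial is λ² − (−4)λ + (3) with roots −1 and −3.
Eigenvectors give P = [[−8, 3], [−3, 1]] with P⁻¹ = [[1, −3], [3, −8]], and T = P·diag(−1, −3)·P⁻¹.
Then T⁹ = P·diag(−1, −19683)·P⁻¹ = [[8, −59049], [3, −19683]] · [[1, −3], [3, −8]] = [[−177139, 472368], [−59046, 157455]].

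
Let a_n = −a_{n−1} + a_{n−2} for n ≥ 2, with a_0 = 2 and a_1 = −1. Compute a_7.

−29

With companion matrix M = [[−1, 1], [1, 0]], [a_n, a_{n−1}]ᵀ = M·[a_{n−1}, a_{n−2}]ᵀ, so [a_7, a_6]ᵀ = M^6·[a_1, a_0]ᵀ.
M^6 = [[13, −8], [−8, 5]], giving [a_7, a_6]ᵀ = [[−29], [18]].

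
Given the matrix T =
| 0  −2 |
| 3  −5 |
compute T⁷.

[[3990, −4118], [6177, −6305]]

tr T = −5 and det T = 6, so the characteristic polynomial is λ² − (−5)λ + (6) with roots −3 and −2.
Eigenvectors give P = [[−2, 1], [−3, 1]] with P⁻¹ = [[1, −1], [3, −2]], and T = P·diag(−3, −2)·P⁻¹.
Then T⁷ = P·diag(−2187, −128)·P⁻¹ = [[4374, −128], [6561, −128]] · [[1, −1], [3, −2]] = [[3990, −4118], [6177, −6305]].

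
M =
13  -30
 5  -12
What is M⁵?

[[793, -1650], [275, -582]]

tr M = 1 and det M = -6, so the characteristic polynomial is λ² − (1)λ + (-6) with roots -2 and 3.
Eigenvectors give P = [[-2, -3], [-1, -1]] with P⁻¹ = [[1, -3], [-1, 2]], and M = P·diag(-2, 3)·P⁻¹.
Then M⁵ = P·diag(-32, 243)·P⁻¹ = [[64, -729], [32, -243]] · [[1, -3], [-1, 2]] = [[793, -1650], [275, -582]].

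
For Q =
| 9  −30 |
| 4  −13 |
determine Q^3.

tr Q = −4 and det Q = 3, so the characteristic polynomial is λ² − (−4)λ + (3) with roots −3 and −1.
Eigenvectors give P = [[−5, 3], [−2, 1]] with P⁻¹ = [[1, −3], [2, −5]], and Q = P·diag(−3, −1)·P⁻¹.
Then Q^3 = P·diag(−27, −1)·P⁻¹ = [[135, −3], [54, −1]] · [[1, −3], [2, −5]] = [[129, −390], [52, −157]].

[[129, −390], [52, −157]]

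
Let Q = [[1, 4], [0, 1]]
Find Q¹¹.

Q = I + N where N = [[0, 4], [0, 0]] is strictly upper-triangular, so N² = 0.
(I + N)¹¹ = I + 11·N = [[1, 44], [0, 1]].

[[1, 44], [0, 1]]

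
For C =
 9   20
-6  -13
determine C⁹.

tr C = -4 and det C = 3, so the characteristic polynomial is λ² − (-4)λ + (3) with roots -1 and -3.
Eigenvectors give P = [[-2, 5], [1, -3]] with P⁻¹ = [[-3, -5], [-1, -2]], and C = P·diag(-1, -3)·P⁻¹.
Then C⁹ = P·diag(-1, -19683)·P⁻¹ = [[2, -98415], [-1, 59049]] · [[-3, -5], [-1, -2]] = [[98409, 196820], [-59046, -118093]].

[[98409, 196820], [-59046, -118093]]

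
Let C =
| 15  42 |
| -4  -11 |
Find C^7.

[[15303, 45906], [-4372, -13115]]

tr C = 4 and det C = 3, so the characteristic polynomial is λ² − (4)λ + (3) with roots 1 and 3.
Eigenvectors give P = [[-3, -7], [1, 2]] with P⁻¹ = [[2, 7], [-1, -3]], and C = P·diag(1, 3)·P⁻¹.
Then C^7 = P·diag(1, 2187)·P⁻¹ = [[-3, -15309], [1, 4374]] · [[2, 7], [-1, -3]] = [[15303, 45906], [-4372, -13115]].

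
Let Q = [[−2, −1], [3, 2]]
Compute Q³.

Q² = I (check: tr Q = 0 and det Q = −1), so Q³ = Q since 3 is odd.

[[−2, −1], [3, 2]]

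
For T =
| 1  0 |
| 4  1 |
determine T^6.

[[1, 0], [24, 1]]

T = I + N where N = [[0, 0], [4, 0]] is strictly lower-triangular, so N^2 = 0.
(I + N)^6 = I + 6·N = [[1, 0], [24, 1]].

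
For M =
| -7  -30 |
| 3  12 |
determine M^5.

[[-1867, -6330], [633, 2142]]

tr M = 5 and det M = 6, so the characteristic polynomial is λ² − (5)λ + (6) with roots 2 and 3.
Eigenvectors give P = [[10, -3], [-3, 1]] with P⁻¹ = [[1, 3], [3, 10]], and M = P·diag(2, 3)·P⁻¹.
Then M^5 = P·diag(32, 243)·P⁻¹ = [[320, -729], [-96, 243]] · [[1, 3], [3, 10]] = [[-1867, -6330], [633, 2142]].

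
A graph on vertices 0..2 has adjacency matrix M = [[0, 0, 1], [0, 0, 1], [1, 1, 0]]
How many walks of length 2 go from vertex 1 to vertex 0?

The number of length-2 walks from vertex 1 to vertex 0 is entry (1,0) of M², where M is the adjacency matrix.
M² = [[1, 1, 0], [1, 1, 0], [0, 0, 2]]

1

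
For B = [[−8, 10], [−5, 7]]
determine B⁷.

[[−4502, 4630], [−2315, 2443]]

tr B = −1 and det B = −6, so the characteristic polynomial is λ² − (−1)λ + (−6) with roots 2 and −3.
Eigenvectors give P = [[1, 2], [1, 1]] with P⁻¹ = [[−1, 2], [1, −1]], and B = P·diag(2, −3)·P⁻¹.
Then B⁷ = P·diag(128, −2187)·P⁻¹ = [[128, −4374], [128, −2187]] · [[−1, 2], [1, −1]] = [[−4502, 4630], [−2315, 2443]].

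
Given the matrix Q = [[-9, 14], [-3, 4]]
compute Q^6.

[[4719, -9310], [1995, -3926]]

tr Q = -5 and det Q = 6, so the characteristic polynomial is λ² − (-5)λ + (6) with roots -3 and -2.
Eigenvectors give P = [[7, 2], [3, 1]] with P⁻¹ = [[1, -2], [-3, 7]], and Q = P·diag(-3, -2)·P⁻¹.
Then Q^6 = P·diag(729, 64)·P⁻¹ = [[5103, 128], [2187, 64]] · [[1, -2], [-3, 7]] = [[4719, -9310], [1995, -3926]].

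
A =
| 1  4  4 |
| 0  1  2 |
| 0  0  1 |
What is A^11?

A = I + N where N = [[0, 4, 4], [0, 0, 2], [0, 0, 0]] is strictly upper-triangular, so N^3 = 0.
(I + N)^11 = I + 11·N + 55·N^2 = [[1, 44, 484], [0, 1, 22], [0, 0, 1]].

[[1, 44, 484], [0, 1, 22], [0, 0, 1]]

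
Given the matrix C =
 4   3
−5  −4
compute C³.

[[4, 3], [−5, −4]]

C² = I (check: tr C = 0 and det C = −1), so C³ = C since 3 is odd.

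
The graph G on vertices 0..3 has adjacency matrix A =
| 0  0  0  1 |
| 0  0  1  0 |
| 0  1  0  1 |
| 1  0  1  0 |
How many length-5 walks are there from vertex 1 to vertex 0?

The number of length-5 walks from vertex 1 to vertex 0 is entry (1,0) of A^5, where A is the adjacency matrix.
A^2 = [[1, 0, 1, 0], [0, 1, 0, 1], [1, 0, 2, 0], [0, 1, 0, 2]]
A^3 = [[0, 1, 0, 2], [1, 0, 2, 0], [0, 2, 0, 3], [2, 0, 3, 0]]
A^4 = [[2, 0, 3, 0], [0, 2, 0, 3], [3, 0, 5, 0], [0, 3, 0, 5]]
A^5 = [[0, 3, 0, 5], [3, 0, 5, 0], [0, 5, 0, 8], [5, 0, 8, 0]]

3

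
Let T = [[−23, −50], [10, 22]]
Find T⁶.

[[3389, 6650], [−1330, −2596]]

tr T = −1 and det T = −6, so the characteristic polynomial is λ² − (−1)λ + (−6) with roots −3 and 2.
Eigenvectors give P = [[−5, 2], [2, −1]] with P⁻¹ = [[−1, −2], [−2, −5]], and T = P·diag(−3, 2)·P⁻¹.
Then T⁶ = P·diag(729, 64)·P⁻¹ = [[−3645, 128], [1458, −64]] · [[−1, −2], [−2, −5]] = [[3389, 6650], [−1330, −2596]].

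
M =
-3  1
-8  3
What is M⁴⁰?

[[1, 0], [0, 1]]

M² = I (check: tr M = 0 and det M = -1), so M⁴⁰ = I since 40 is even.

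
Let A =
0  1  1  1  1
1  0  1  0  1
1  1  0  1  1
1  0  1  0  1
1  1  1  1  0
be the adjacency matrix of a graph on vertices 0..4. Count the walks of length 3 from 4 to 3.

The number of length-3 walks from vertex 4 to vertex 3 is entry (4,3) of A^3, where A is the adjacency matrix.
A^2 = [[4, 2, 3, 2, 3], [2, 3, 2, 3, 2], [3, 2, 4, 2, 3], [2, 3, 2, 3, 2], [3, 2, 3, 2, 4]]
A^3 = [[10, 10, 11, 10, 11], [10, 6, 10, 6, 10], [11, 10, 10, 10, 11], [10, 6, 10, 6, 10], [11, 10, 11, 10, 10]]

10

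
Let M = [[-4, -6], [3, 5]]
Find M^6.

tr M = 1 and det M = -2, so the characteristic polynomial is λ² − (1)λ + (-2) with roots 2 and -1.
Eigenvectors give P = [[-1, 2], [1, -1]] with P⁻¹ = [[1, 2], [1, 1]], and M = P·diag(2, -1)·P⁻¹.
Then M^6 = P·diag(64, 1)·P⁻¹ = [[-64, 2], [64, -1]] · [[1, 2], [1, 1]] = [[-62, -126], [63, 127]].

[[-62, -126], [63, 127]]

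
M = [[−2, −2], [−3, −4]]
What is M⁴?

M² = [[10, 12], [18, 22]]
M³ = [[−56, −68], [−102, −124]]
M⁴ = [[316, 384], [576, 700]]

[[316, 384], [576, 700]]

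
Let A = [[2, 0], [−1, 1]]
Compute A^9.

tr A = 3 and det A = 2, so the characteristic polynomial is λ² − (3)λ + (2) with roots 1 and 2.
Eigenvectors give P = [[0, 1], [1, −1]] with P⁻¹ = [[1, 1], [1, 0]], and A = P·diag(1, 2)·P⁻¹.
Then A^9 = P·diag(1, 512)·P⁻¹ = [[0, 512], [1, −512]] · [[1, 1], [1, 0]] = [[512, 0], [−511, 1]].

[[512, 0], [−511, 1]]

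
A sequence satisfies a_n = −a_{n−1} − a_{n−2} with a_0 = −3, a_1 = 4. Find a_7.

4

With companion matrix Q = [[−1, −1], [1, 0]], [a_n, a_{n−1}]ᵀ = Q·[a_{n−1}, a_{n−2}]ᵀ, so [a_7, a_6]ᵀ = Q⁶·[a_1, a_0]ᵀ.
Q⁶ = [[1, 0], [0, 1]], giving [a_7, a_6]ᵀ = [[4], [−3]].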